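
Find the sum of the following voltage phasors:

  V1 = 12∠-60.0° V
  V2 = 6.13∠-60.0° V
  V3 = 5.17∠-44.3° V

Step 1 — Convert each phasor to rectangular form:
  V1 = 12·(cos(-60.0°) + j·sin(-60.0°)) = 6 - j10.39 V
  V2 = 6.13·(cos(-60.0°) + j·sin(-60.0°)) = 3.065 - j5.309 V
  V3 = 5.17·(cos(-44.3°) + j·sin(-44.3°)) = 3.7 - j3.611 V
Step 2 — Sum components: V_total = 12.77 - j19.31 V.
Step 3 — Convert to polar: |V_total| = 23.15 V, ∠V_total = -56.5°.

V_total = 23.15∠-56.5° V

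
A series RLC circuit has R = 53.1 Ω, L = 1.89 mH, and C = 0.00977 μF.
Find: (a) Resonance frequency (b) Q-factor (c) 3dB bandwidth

Step 1 — Resonance: ω₀ = 1/√(LC) = 1/√(0.00189·9.77e-09) = 2.327e+05 rad/s.
Step 2 — f₀ = ω₀/(2π) = 3.704e+04 Hz.
Step 3 — Series Q: Q = ω₀L/R = 2.327e+05·0.00189/53.1 = 8.283.
Step 4 — Bandwidth: Δω = ω₀/Q = 2.81e+04 rad/s; BW = Δω/(2π) = 4471 Hz.

(a) f₀ = 3.704e+04 Hz  (b) Q = 8.283  (c) BW = 4471 Hz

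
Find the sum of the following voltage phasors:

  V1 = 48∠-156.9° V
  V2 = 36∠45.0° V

Step 1 — Convert each phasor to rectangular form:
  V1 = 48·(cos(-156.9°) + j·sin(-156.9°)) = -44.15 - j18.83 V
  V2 = 36·(cos(45.0°) + j·sin(45.0°)) = 25.46 + j25.46 V
Step 2 — Sum components: V_total = -18.7 + j6.624 V.
Step 3 — Convert to polar: |V_total| = 19.83 V, ∠V_total = 160.5°.

V_total = 19.83∠160.5° V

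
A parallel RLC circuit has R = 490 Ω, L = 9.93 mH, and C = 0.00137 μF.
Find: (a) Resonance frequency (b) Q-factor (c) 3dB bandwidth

Step 1 — Resonance: ω₀ = 1/√(LC) = 1/√(0.00993·1.37e-09) = 2.711e+05 rad/s.
Step 2 — f₀ = ω₀/(2π) = 4.315e+04 Hz.
Step 3 — Parallel Q: Q = R/(ω₀L) = 490/(2.711e+05·0.00993) = 0.182.
Step 4 — Bandwidth: Δω = ω₀/Q = 1.49e+06 rad/s; BW = Δω/(2π) = 2.371e+05 Hz.

(a) f₀ = 4.315e+04 Hz  (b) Q = 0.182  (c) BW = 2.371e+05 Hz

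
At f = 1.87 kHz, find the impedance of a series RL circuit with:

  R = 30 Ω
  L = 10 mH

Step 1 — Angular frequency: ω = 2π·f = 2π·1870 = 1.175e+04 rad/s.
Step 2 — Component impedances:
  R: Z = R = 30 Ω
  L: Z = jωL = j·1.175e+04·0.01 = 0 + j117.5 Ω
Step 3 — Series combination: Z_total = R + L = 30 + j117.5 Ω = 121.3∠75.7° Ω.

Z = 30 + j117.5 Ω = 121.3∠75.7° Ω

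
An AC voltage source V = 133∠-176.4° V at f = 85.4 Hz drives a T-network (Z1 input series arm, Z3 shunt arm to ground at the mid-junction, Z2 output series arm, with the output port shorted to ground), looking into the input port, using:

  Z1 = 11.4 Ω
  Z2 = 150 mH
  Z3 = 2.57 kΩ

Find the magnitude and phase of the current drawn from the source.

Step 1 — Angular frequency: ω = 2π·f = 2π·85.4 = 536.6 rad/s.
Step 2 — Component impedances:
  Z1: Z = R = 11.4 Ω
  Z2: Z = jωL = j·536.6·0.15 = 0 + j80.49 Ω
  Z3: Z = R = 2570 Ω
Step 3 — With the output port shorted to ground, the output series arm Z2 runs from the junction to ground; the shunt arm Z3 also runs from the junction to ground. They appear in parallel: Z3 || Z2 = 2.518 + j80.41 Ω.
Step 4 — Series with input arm Z1: Z_in = Z1 + (Z3 || Z2) = 13.92 + j80.41 Ω = 81.6∠80.2° Ω.
Step 5 — Source phasor: V = 133∠-176.4° V = -132.7 - j8.351 V.
Step 6 — Ohm's law: I = V / Z_total = (-132.7 - j8.351) / (13.92 + j80.41) = -0.3783 + j1.585 A.
Step 7 — Convert to polar: |I| = 1.63 A, ∠I = 103.4°.

I = 1.63∠103.4° A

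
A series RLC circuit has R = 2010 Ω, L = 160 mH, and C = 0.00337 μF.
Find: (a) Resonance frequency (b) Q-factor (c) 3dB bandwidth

Step 1 — Resonance condition Im(Z)=0 gives ω₀ = 1/√(LC).
Step 2 — ω₀ = 1/√(0.16·3.37e-09) = 4.307e+04 rad/s.
Step 3 — f₀ = ω₀/(2π) = 6854 Hz.
Step 4 — Series Q: Q = ω₀L/R = 4.307e+04·0.16/2010 = 3.428.
Step 5 — 3dB bandwidth: Δω = ω₀/Q = 1.256e+04 rad/s; BW = Δω/(2π) = 1999 Hz.

(a) f₀ = 6854 Hz  (b) Q = 3.428  (c) BW = 1999 Hz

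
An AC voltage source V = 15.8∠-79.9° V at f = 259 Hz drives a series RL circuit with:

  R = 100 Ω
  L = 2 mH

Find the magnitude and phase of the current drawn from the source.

Step 1 — Angular frequency: ω = 2π·f = 2π·259 = 1627 rad/s.
Step 2 — Component impedances:
  R: Z = R = 100 Ω
  L: Z = jωL = j·1627·0.002 = 0 + j3.255 Ω
Step 3 — Series combination: Z_total = R + L = 100 + j3.255 Ω = 100.1∠1.9° Ω.
Step 4 — Source phasor: V = 15.8∠-79.9° V = 2.771 - j15.56 V.
Step 5 — Ohm's law: I = V / Z_total = (2.771 - j15.56) / (100 + j3.255) = 0.02262 - j0.1563 A.
Step 6 — Convert to polar: |I| = 0.1579 A, ∠I = -81.8°.

I = 0.1579∠-81.8° A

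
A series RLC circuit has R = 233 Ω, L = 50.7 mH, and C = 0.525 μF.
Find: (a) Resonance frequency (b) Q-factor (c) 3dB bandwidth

Step 1 — Resonance: ω₀ = 1/√(LC) = 1/√(0.0507·5.25e-07) = 6129 rad/s.
Step 2 — f₀ = ω₀/(2π) = 975.5 Hz.
Step 3 — Series Q: Q = ω₀L/R = 6129·0.0507/233 = 1.334.
Step 4 — Bandwidth: Δω = ω₀/Q = 4596 rad/s; BW = Δω/(2π) = 731.4 Hz.

(a) f₀ = 975.5 Hz  (b) Q = 1.334  (c) BW = 731.4 Hz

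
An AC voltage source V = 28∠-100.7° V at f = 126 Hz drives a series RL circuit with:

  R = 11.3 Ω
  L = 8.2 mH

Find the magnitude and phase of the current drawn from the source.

Step 1 — Angular frequency: ω = 2π·f = 2π·126 = 791.7 rad/s.
Step 2 — Component impedances:
  R: Z = R = 11.3 Ω
  L: Z = jωL = j·791.7·0.0082 = 0 + j6.492 Ω
Step 3 — Series combination: Z_total = R + L = 11.3 + j6.492 Ω = 13.03∠29.9° Ω.
Step 4 — Source phasor: V = 28∠-100.7° V = -5.199 - j27.51 V.
Step 5 — Ohm's law: I = V / Z_total = (-5.199 - j27.51) / (11.3 + j6.492) = -1.398 - j1.632 A.
Step 6 — Convert to polar: |I| = 2.149 A, ∠I = -130.6°.

I = 2.149∠-130.6° A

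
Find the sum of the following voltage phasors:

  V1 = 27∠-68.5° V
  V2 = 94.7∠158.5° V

Step 1 — Convert each phasor to rectangular form:
  V1 = 27·(cos(-68.5°) + j·sin(-68.5°)) = 9.896 - j25.12 V
  V2 = 94.7·(cos(158.5°) + j·sin(158.5°)) = -88.11 + j34.71 V
Step 2 — Sum components: V_total = -78.22 + j9.586 V.
Step 3 — Convert to polar: |V_total| = 78.8 V, ∠V_total = 173.0°.

V_total = 78.8∠173.0° V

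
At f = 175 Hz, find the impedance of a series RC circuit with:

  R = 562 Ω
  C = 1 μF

Step 1 — Angular frequency: ω = 2π·f = 2π·175 = 1100 rad/s.
Step 2 — Component impedances:
  R: Z = R = 562 Ω
  C: Z = 1/(jωC) = -j/(ω·C) = 0 - j909.5 Ω
Step 3 — Series combination: Z_total = R + C = 562 - j909.5 Ω = 1069∠-58.3° Ω.

Z = 562 - j909.5 Ω = 1069∠-58.3° Ω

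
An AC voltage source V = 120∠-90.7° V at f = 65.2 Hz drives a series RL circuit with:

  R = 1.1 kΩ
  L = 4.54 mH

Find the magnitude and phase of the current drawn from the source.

Step 1 — Angular frequency: ω = 2π·f = 2π·65.2 = 409.7 rad/s.
Step 2 — Component impedances:
  R: Z = R = 1100 Ω
  L: Z = jωL = j·409.7·0.00454 = 0 + j1.86 Ω
Step 3 — Series combination: Z_total = R + L = 1100 + j1.86 Ω = 1100∠0.1° Ω.
Step 4 — Source phasor: V = 120∠-90.7° V = -1.466 - j120 V.
Step 5 — Ohm's law: I = V / Z_total = (-1.466 - j120) / (1100 + j1.86) = -0.001517 - j0.1091 A.
Step 6 — Convert to polar: |I| = 0.1091 A, ∠I = -90.8°.

I = 0.1091∠-90.8° A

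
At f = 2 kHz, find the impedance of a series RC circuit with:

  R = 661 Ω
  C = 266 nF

Step 1 — Angular frequency: ω = 2π·f = 2π·2000 = 1.257e+04 rad/s.
Step 2 — Component impedances:
  R: Z = R = 661 Ω
  C: Z = 1/(jωC) = -j/(ω·C) = 0 - j299.2 Ω
Step 3 — Series combination: Z_total = R + C = 661 - j299.2 Ω = 725.5∠-24.4° Ω.

Z = 661 - j299.2 Ω = 725.5∠-24.4° Ω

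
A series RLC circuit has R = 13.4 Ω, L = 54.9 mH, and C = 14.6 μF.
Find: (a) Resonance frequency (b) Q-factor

Step 1 — Resonance condition Im(Z)=0 gives ω₀ = 1/√(LC).
Step 2 — ω₀ = 1/√(0.0549·1.46e-05) = 1117 rad/s.
Step 3 — f₀ = ω₀/(2π) = 177.8 Hz.
Step 4 — Series Q: Q = ω₀L/R = 1117·0.0549/13.4 = 4.576.

(a) f₀ = 177.8 Hz  (b) Q = 4.576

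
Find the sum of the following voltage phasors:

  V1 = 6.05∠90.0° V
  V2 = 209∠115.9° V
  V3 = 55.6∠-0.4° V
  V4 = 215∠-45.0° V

Step 1 — Convert each phasor to rectangular form:
  V1 = 6.05·(cos(90.0°) + j·sin(90.0°)) = 0 + j6.05 V
  V2 = 209·(cos(115.9°) + j·sin(115.9°)) = -91.29 + j188 V
  V3 = 55.6·(cos(-0.4°) + j·sin(-0.4°)) = 55.6 - j0.3882 V
  V4 = 215·(cos(-45.0°) + j·sin(-45.0°)) = 152 - j152 V
Step 2 — Sum components: V_total = 116.3 + j41.64 V.
Step 3 — Convert to polar: |V_total| = 123.6 V, ∠V_total = 19.7°.

V_total = 123.6∠19.7° V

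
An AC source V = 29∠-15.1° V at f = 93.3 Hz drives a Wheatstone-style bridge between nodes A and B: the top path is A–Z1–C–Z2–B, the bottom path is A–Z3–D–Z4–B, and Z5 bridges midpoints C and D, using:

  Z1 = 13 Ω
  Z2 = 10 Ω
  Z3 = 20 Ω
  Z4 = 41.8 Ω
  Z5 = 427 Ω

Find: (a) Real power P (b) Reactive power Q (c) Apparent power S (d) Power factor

Step 1 — Angular frequency: ω = 2π·f = 2π·93.3 = 586.2 rad/s.
Step 2 — Component impedances:
  Z1: Z = R = 13 Ω
  Z2: Z = R = 10 Ω
  Z3: Z = R = 20 Ω
  Z4: Z = R = 41.8 Ω
  Z5: Z = R = 427 Ω
Step 3 — Bridge requires nodal analysis (the Z5 bridge couples midpoints C and D, so the two paths cannot be reduced to a simple series/parallel combination). Setting node B to ground and injecting 1 A at node A, the 3-node admittance system at A, C, D solves to V_A = Z_AB = 16.73 Ω = 16.73∠0.0° Ω.
Step 4 — Source phasor: V = 29∠-15.1° V = 28 - j7.555 V.
Step 5 — Current: I = V / Z = 1.674 - j0.4517 A = 1.734∠-15.1° A.
Step 6 — Complex power: S = V·I* = 50.28 VA.
Step 7 — Real power: P = Re(S) = 50.28 W.
Step 8 — Reactive power: Q = Im(S) = 0 VAR.
Step 9 — Apparent power: |S| = 50.28 VA.
Step 10 — Power factor: PF = P/|S| = 1 (unity).

(a) P = 50.28 W  (b) Q = 0 VAR  (c) S = 50.28 VA  (d) PF = 1 (unity)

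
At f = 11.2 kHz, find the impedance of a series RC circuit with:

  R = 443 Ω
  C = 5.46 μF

Step 1 — Angular frequency: ω = 2π·f = 2π·1.12e+04 = 7.037e+04 rad/s.
Step 2 — Component impedances:
  R: Z = R = 443 Ω
  C: Z = 1/(jωC) = -j/(ω·C) = 0 - j2.603 Ω
Step 3 — Series combination: Z_total = R + C = 443 - j2.603 Ω = 443∠-0.3° Ω.

Z = 443 - j2.603 Ω = 443∠-0.3° Ω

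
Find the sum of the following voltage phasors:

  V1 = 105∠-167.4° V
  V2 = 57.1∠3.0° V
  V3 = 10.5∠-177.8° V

Step 1 — Convert each phasor to rectangular form:
  V1 = 105·(cos(-167.4°) + j·sin(-167.4°)) = -102.5 - j22.91 V
  V2 = 57.1·(cos(3.0°) + j·sin(3.0°)) = 57.02 + j2.988 V
  V3 = 10.5·(cos(-177.8°) + j·sin(-177.8°)) = -10.49 - j0.4031 V
Step 2 — Sum components: V_total = -55.94 - j20.32 V.
Step 3 — Convert to polar: |V_total| = 59.52 V, ∠V_total = -160.0°.

V_total = 59.52∠-160.0° V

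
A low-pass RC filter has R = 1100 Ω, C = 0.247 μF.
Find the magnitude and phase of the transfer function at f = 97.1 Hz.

Step 1 — Angular frequency: ω = 2π·97.1 = 610.1 rad/s.
Step 2 — Transfer function: H(jω) = 1/(1 + jωRC).
Step 3 — Denominator: 1 + jωRC = 1 + j·610.1·1100·2.47e-07 = 1 + j0.1658.
Step 4 — H = 0.9733 - j0.1613.
Step 5 — Magnitude: |H| = 0.9865 (-0.1 dB); phase: φ = -9.4°.

|H| = 0.9865 (-0.1 dB), φ = -9.4°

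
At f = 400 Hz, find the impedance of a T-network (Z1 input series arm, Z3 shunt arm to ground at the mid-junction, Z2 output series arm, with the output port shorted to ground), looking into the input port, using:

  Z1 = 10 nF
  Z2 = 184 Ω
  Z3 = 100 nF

Step 1 — Angular frequency: ω = 2π·f = 2π·400 = 2513 rad/s.
Step 2 — Component impedances:
  Z1: Z = 1/(jωC) = -j/(ω·C) = 0 - j3.979e+04 Ω
  Z2: Z = R = 184 Ω
  Z3: Z = 1/(jωC) = -j/(ω·C) = 0 - j3979 Ω
Step 3 — With the output port shorted to ground, the output series arm Z2 runs from the junction to ground; the shunt arm Z3 also runs from the junction to ground. They appear in parallel: Z3 || Z2 = 183.6 - j8.491 Ω.
Step 4 — Series with input arm Z1: Z_in = Z1 + (Z3 || Z2) = 183.6 - j3.98e+04 Ω = 3.98e+04∠-89.7° Ω.

Z = 183.6 - j3.98e+04 Ω = 3.98e+04∠-89.7° Ω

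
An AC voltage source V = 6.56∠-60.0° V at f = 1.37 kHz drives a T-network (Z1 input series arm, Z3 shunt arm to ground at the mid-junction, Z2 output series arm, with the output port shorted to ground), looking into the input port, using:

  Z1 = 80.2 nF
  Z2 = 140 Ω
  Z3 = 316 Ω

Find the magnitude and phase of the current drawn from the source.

Step 1 — Angular frequency: ω = 2π·f = 2π·1370 = 8608 rad/s.
Step 2 — Component impedances:
  Z1: Z = 1/(jωC) = -j/(ω·C) = 0 - j1449 Ω
  Z2: Z = R = 140 Ω
  Z3: Z = R = 316 Ω
Step 3 — With the output port shorted to ground, the output series arm Z2 runs from the junction to ground; the shunt arm Z3 also runs from the junction to ground. They appear in parallel: Z3 || Z2 = 97.02 Ω.
Step 4 — Series with input arm Z1: Z_in = Z1 + (Z3 || Z2) = 97.02 - j1449 Ω = 1452∠-86.2° Ω.
Step 5 — Source phasor: V = 6.56∠-60.0° V = 3.28 - j5.681 V.
Step 6 — Ohm's law: I = V / Z_total = (3.28 - j5.681) / (97.02 - j1449) = 0.004055 + j0.001993 A.
Step 7 — Convert to polar: |I| = 0.004519 A, ∠I = 26.2°.

I = 0.004519∠26.2° A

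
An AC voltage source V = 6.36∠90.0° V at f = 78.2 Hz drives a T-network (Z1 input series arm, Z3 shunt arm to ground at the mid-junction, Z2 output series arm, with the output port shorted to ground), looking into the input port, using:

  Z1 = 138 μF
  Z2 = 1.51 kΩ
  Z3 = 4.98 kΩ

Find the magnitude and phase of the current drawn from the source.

Step 1 — Angular frequency: ω = 2π·f = 2π·78.2 = 491.3 rad/s.
Step 2 — Component impedances:
  Z1: Z = 1/(jωC) = -j/(ω·C) = 0 - j14.75 Ω
  Z2: Z = R = 1510 Ω
  Z3: Z = R = 4980 Ω
Step 3 — With the output port shorted to ground, the output series arm Z2 runs from the junction to ground; the shunt arm Z3 also runs from the junction to ground. They appear in parallel: Z3 || Z2 = 1159 Ω.
Step 4 — Series with input arm Z1: Z_in = Z1 + (Z3 || Z2) = 1159 - j14.75 Ω = 1159∠-0.7° Ω.
Step 5 — Source phasor: V = 6.36∠90.0° V = 0 + j6.36 V.
Step 6 — Ohm's law: I = V / Z_total = (0 + j6.36) / (1159 - j14.75) = -6.986e-05 + j0.005488 A.
Step 7 — Convert to polar: |I| = 0.005489 A, ∠I = 90.7°.

I = 0.005489∠90.7° A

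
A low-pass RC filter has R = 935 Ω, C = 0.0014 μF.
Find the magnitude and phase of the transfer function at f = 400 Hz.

Step 1 — Angular frequency: ω = 2π·400 = 2513 rad/s.
Step 2 — Transfer function: H(jω) = 1/(1 + jωRC).
Step 3 — Denominator: 1 + jωRC = 1 + j·2513·935·1.4e-09 = 1 + j0.00329.
Step 4 — H = 1 - j0.00329.
Step 5 — Magnitude: |H| = 1 (-0.0 dB); phase: φ = -0.2°.

|H| = 1 (-0.0 dB), φ = -0.2°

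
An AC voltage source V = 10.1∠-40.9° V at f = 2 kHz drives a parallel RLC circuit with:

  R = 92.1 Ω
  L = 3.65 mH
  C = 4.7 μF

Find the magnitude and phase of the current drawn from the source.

Step 1 — Angular frequency: ω = 2π·f = 2π·2000 = 1.257e+04 rad/s.
Step 2 — Component impedances:
  R: Z = R = 92.1 Ω
  L: Z = jωL = j·1.257e+04·0.00365 = 0 + j45.87 Ω
  C: Z = 1/(jωC) = -j/(ω·C) = 0 - j16.93 Ω
Step 3 — Parallel combination: 1/Z_total = 1/R + 1/L + 1/C; Z_total = 7.209 - j24.74 Ω = 25.77∠-73.8° Ω.
Step 4 — Source phasor: V = 10.1∠-40.9° V = 7.634 - j6.613 V.
Step 5 — Ohm's law: I = V / Z_total = (7.634 - j6.613) / (7.209 - j24.74) = 0.3293 + j0.2126 A.
Step 6 — Convert to polar: |I| = 0.392 A, ∠I = 32.9°.

I = 0.392∠32.9° A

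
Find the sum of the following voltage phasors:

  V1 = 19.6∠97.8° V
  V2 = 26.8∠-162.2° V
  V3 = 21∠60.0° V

Step 1 — Convert each phasor to rectangular form:
  V1 = 19.6·(cos(97.8°) + j·sin(97.8°)) = -2.66 + j19.42 V
  V2 = 26.8·(cos(-162.2°) + j·sin(-162.2°)) = -25.52 - j8.193 V
  V3 = 21·(cos(60.0°) + j·sin(60.0°)) = 10.5 + j18.19 V
Step 2 — Sum components: V_total = -17.68 + j29.41 V.
Step 3 — Convert to polar: |V_total| = 34.32 V, ∠V_total = 121.0°.

V_total = 34.32∠121.0° V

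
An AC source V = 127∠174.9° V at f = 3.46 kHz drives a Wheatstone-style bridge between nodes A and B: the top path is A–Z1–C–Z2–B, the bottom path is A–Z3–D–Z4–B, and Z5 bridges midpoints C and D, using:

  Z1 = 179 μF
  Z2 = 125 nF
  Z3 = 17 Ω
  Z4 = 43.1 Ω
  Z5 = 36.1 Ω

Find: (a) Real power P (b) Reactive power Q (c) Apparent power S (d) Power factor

Step 1 — Angular frequency: ω = 2π·f = 2π·3460 = 2.174e+04 rad/s.
Step 2 — Component impedances:
  Z1: Z = 1/(jωC) = -j/(ω·C) = 0 - j0.257 Ω
  Z2: Z = 1/(jωC) = -j/(ω·C) = 0 - j368 Ω
  Z3: Z = R = 17 Ω
  Z4: Z = R = 43.1 Ω
  Z5: Z = R = 36.1 Ω
Step 3 — Bridge requires nodal analysis (the Z5 bridge couples midpoints C and D, so the two paths cannot be reduced to a simple series/parallel combination). Setting node B to ground and injecting 1 A at node A, the 3-node admittance system at A, C, D solves to V_A = Z_AB = 53.49 - j7.969 Ω = 54.09∠-8.5° Ω.
Step 4 — Source phasor: V = 127∠174.9° V = -126.5 + j11.29 V.
Step 5 — Current: I = V / Z = -2.344 - j0.1382 A = 2.348∠-176.6° A.
Step 6 — Complex power: S = V·I* = 295 - j43.94 VA.
Step 7 — Real power: P = Re(S) = 295 W.
Step 8 — Reactive power: Q = Im(S) = -43.94 VAR.
Step 9 — Apparent power: |S| = 298.2 VA.
Step 10 — Power factor: PF = P/|S| = 0.9891 (leading).

(a) P = 295 W  (b) Q = -43.94 VAR  (c) S = 298.2 VA  (d) PF = 0.9891 (leading)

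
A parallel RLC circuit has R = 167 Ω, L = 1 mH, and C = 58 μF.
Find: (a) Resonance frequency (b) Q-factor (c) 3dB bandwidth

Step 1 — Resonance: ω₀ = 1/√(LC) = 1/√(0.001·5.8e-05) = 4152 rad/s.
Step 2 — f₀ = ω₀/(2π) = 660.9 Hz.
Step 3 — Parallel Q: Q = R/(ω₀L) = 167/(4152·0.001) = 40.22.
Step 4 — Bandwidth: Δω = ω₀/Q = 103.2 rad/s; BW = Δω/(2π) = 16.43 Hz.

(a) f₀ = 660.9 Hz  (b) Q = 40.22  (c) BW = 16.43 Hz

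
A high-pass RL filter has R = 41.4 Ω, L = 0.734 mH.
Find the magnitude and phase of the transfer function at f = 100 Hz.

Step 1 — Angular frequency: ω = 2π·100 = 628.3 rad/s.
Step 2 — Transfer function: H(jω) = jωL/(R + jωL).
Step 3 — Numerator jωL = j·0.4612; denominator R + jωL = 41.4 + j0.4612.
Step 4 — H = 0.0001241 + j0.01114.
Step 5 — Magnitude: |H| = 0.01114 (-39.1 dB); phase: φ = 89.4°.

|H| = 0.01114 (-39.1 dB), φ = 89.4°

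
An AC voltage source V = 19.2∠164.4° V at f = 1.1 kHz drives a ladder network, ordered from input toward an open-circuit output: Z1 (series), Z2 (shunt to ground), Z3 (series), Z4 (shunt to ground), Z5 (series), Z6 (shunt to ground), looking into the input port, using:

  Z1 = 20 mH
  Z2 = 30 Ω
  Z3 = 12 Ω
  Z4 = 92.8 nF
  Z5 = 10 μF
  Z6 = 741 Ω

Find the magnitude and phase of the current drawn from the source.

Step 1 — Angular frequency: ω = 2π·f = 2π·1100 = 6912 rad/s.
Step 2 — Component impedances:
  Z1: Z = jωL = j·6912·0.02 = 0 + j138.2 Ω
  Z2: Z = R = 30 Ω
  Z3: Z = R = 12 Ω
  Z4: Z = 1/(jωC) = -j/(ω·C) = 0 - j1559 Ω
  Z5: Z = 1/(jωC) = -j/(ω·C) = 0 - j14.47 Ω
  Z6: Z = R = 741 Ω
Step 3 — Ladder network (open output): work backward from the far end, alternating series and parallel combinations. Z_in = 28.84 + j137.7 Ω = 140.7∠78.2° Ω.
Step 4 — Source phasor: V = 19.2∠164.4° V = -18.49 + j5.163 V.
Step 5 — Ohm's law: I = V / Z_total = (-18.49 + j5.163) / (28.84 + j137.7) = 0.008978 + j0.1362 A.
Step 6 — Convert to polar: |I| = 0.1365 A, ∠I = 86.2°.

I = 0.1365∠86.2° A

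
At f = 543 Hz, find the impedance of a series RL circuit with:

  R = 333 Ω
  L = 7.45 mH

Step 1 — Angular frequency: ω = 2π·f = 2π·543 = 3412 rad/s.
Step 2 — Component impedances:
  R: Z = R = 333 Ω
  L: Z = jωL = j·3412·0.00745 = 0 + j25.42 Ω
Step 3 — Series combination: Z_total = R + L = 333 + j25.42 Ω = 334∠4.4° Ω.

Z = 333 + j25.42 Ω = 334∠4.4° Ω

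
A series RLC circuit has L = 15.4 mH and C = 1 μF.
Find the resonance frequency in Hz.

Step 1 — Resonance condition Im(Z)=0 gives ω₀ = 1/√(LC).
Step 2 — ω₀ = 1/√(0.0154·1e-06) = 8058 rad/s.
Step 3 — f₀ = ω₀/(2π) = 1283 Hz.

f₀ = 1283 Hz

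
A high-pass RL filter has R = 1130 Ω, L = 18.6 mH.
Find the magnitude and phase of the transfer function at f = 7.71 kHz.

Step 1 — Angular frequency: ω = 2π·7710 = 4.844e+04 rad/s.
Step 2 — Transfer function: H(jω) = jωL/(R + jωL).
Step 3 — Numerator jωL = j·901; denominator R + jωL = 1130 + j901.
Step 4 — H = 0.3887 + j0.4875.
Step 5 — Magnitude: |H| = 0.6234 (-4.1 dB); phase: φ = 51.4°.

|H| = 0.6234 (-4.1 dB), φ = 51.4°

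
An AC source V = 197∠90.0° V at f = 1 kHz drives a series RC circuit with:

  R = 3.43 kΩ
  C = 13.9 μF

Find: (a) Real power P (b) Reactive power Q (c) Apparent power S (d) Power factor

Step 1 — Angular frequency: ω = 2π·f = 2π·1000 = 6283 rad/s.
Step 2 — Component impedances:
  R: Z = R = 3430 Ω
  C: Z = 1/(jωC) = -j/(ω·C) = 0 - j11.45 Ω
Step 3 — Series combination: Z_total = R + C = 3430 - j11.45 Ω = 3430∠-0.2° Ω.
Step 4 — Source phasor: V = 197∠90.0° V = 0 + j197 V.
Step 5 — Current: I = V / Z = -0.0001917 + j0.05743 A = 0.05743∠90.2° A.
Step 6 — Complex power: S = V·I* = 11.31 - j0.03777 VA.
Step 7 — Real power: P = Re(S) = 11.31 W.
Step 8 — Reactive power: Q = Im(S) = -0.03777 VAR.
Step 9 — Apparent power: |S| = 11.31 VA.
Step 10 — Power factor: PF = P/|S| = 1 (leading).

(a) P = 11.31 W  (b) Q = -0.03777 VAR  (c) S = 11.31 VA  (d) PF = 1 (leading)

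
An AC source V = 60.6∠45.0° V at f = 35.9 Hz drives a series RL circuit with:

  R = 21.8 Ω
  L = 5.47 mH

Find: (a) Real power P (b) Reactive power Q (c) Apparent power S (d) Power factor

Step 1 — Angular frequency: ω = 2π·f = 2π·35.9 = 225.6 rad/s.
Step 2 — Component impedances:
  R: Z = R = 21.8 Ω
  L: Z = jωL = j·225.6·0.00547 = 0 + j1.234 Ω
Step 3 — Series combination: Z_total = R + L = 21.8 + j1.234 Ω = 21.83∠3.2° Ω.
Step 4 — Source phasor: V = 60.6∠45.0° V = 42.85 + j42.85 V.
Step 5 — Current: I = V / Z = 2.07 + j1.848 A = 2.775∠41.8° A.
Step 6 — Complex power: S = V·I* = 167.9 + j9.504 VA.
Step 7 — Real power: P = Re(S) = 167.9 W.
Step 8 — Reactive power: Q = Im(S) = 9.504 VAR.
Step 9 — Apparent power: |S| = 168.2 VA.
Step 10 — Power factor: PF = P/|S| = 0.9984 (lagging).

(a) P = 167.9 W  (b) Q = 9.504 VAR  (c) S = 168.2 VA  (d) PF = 0.9984 (lagging)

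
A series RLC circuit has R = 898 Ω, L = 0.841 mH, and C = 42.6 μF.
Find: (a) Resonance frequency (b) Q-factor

Step 1 — Resonance condition Im(Z)=0 gives ω₀ = 1/√(LC).
Step 2 — ω₀ = 1/√(0.000841·4.26e-05) = 5283 rad/s.
Step 3 — f₀ = ω₀/(2π) = 840.8 Hz.
Step 4 — Series Q: Q = ω₀L/R = 5283·0.000841/898 = 0.004948.

(a) f₀ = 840.8 Hz  (b) Q = 0.004948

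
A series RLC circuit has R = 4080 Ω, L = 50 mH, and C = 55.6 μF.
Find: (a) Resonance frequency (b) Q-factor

Step 1 — Resonance condition Im(Z)=0 gives ω₀ = 1/√(LC).
Step 2 — ω₀ = 1/√(0.05·5.56e-05) = 599.8 rad/s.
Step 3 — f₀ = ω₀/(2π) = 95.45 Hz.
Step 4 — Series Q: Q = ω₀L/R = 599.8·0.05/4080 = 0.00735.

(a) f₀ = 95.45 Hz  (b) Q = 0.00735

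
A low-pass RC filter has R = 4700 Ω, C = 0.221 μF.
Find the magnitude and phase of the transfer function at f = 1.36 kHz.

Step 1 — Angular frequency: ω = 2π·1360 = 8545 rad/s.
Step 2 — Transfer function: H(jω) = 1/(1 + jωRC).
Step 3 — Denominator: 1 + jωRC = 1 + j·8545·4700·2.21e-07 = 1 + j8.876.
Step 4 — H = 0.01253 - j0.1113.
Step 5 — Magnitude: |H| = 0.112 (-19.0 dB); phase: φ = -83.6°.

|H| = 0.112 (-19.0 dB), φ = -83.6°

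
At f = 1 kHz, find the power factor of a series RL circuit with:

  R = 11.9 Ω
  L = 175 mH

Step 1 — Angular frequency: ω = 2π·f = 2π·1000 = 6283 rad/s.
Step 2 — Component impedances:
  R: Z = R = 11.9 Ω
  L: Z = jωL = j·6283·0.175 = 0 + j1100 Ω
Step 3 — Series combination: Z_total = R + L = 11.9 + j1100 Ω = 1100∠89.4° Ω.
Step 4 — Power factor: PF = cos(φ) = Re(Z)/|Z| = 11.9/1100 = 0.01082.
Step 5 — Type: Im(Z) = 1100 ⇒ lagging (phase φ = 89.4°).

PF = 0.01082 (lagging, φ = 89.4°)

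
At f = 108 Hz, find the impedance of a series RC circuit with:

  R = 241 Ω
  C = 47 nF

Step 1 — Angular frequency: ω = 2π·f = 2π·108 = 678.6 rad/s.
Step 2 — Component impedances:
  R: Z = R = 241 Ω
  C: Z = 1/(jωC) = -j/(ω·C) = 0 - j3.135e+04 Ω
Step 3 — Series combination: Z_total = R + C = 241 - j3.135e+04 Ω = 3.136e+04∠-89.6° Ω.

Z = 241 - j3.135e+04 Ω = 3.136e+04∠-89.6° Ω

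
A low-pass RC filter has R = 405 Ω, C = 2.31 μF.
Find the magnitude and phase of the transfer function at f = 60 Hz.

Step 1 — Angular frequency: ω = 2π·60 = 377 rad/s.
Step 2 — Transfer function: H(jω) = 1/(1 + jωRC).
Step 3 — Denominator: 1 + jωRC = 1 + j·377·405·2.31e-06 = 1 + j0.3527.
Step 4 — H = 0.8894 - j0.3137.
Step 5 — Magnitude: |H| = 0.9431 (-0.5 dB); phase: φ = -19.4°.

|H| = 0.9431 (-0.5 dB), φ = -19.4°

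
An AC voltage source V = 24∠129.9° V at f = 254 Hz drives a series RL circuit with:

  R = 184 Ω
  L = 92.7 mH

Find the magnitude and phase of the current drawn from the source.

Step 1 — Angular frequency: ω = 2π·f = 2π·254 = 1596 rad/s.
Step 2 — Component impedances:
  R: Z = R = 184 Ω
  L: Z = jωL = j·1596·0.0927 = 0 + j147.9 Ω
Step 3 — Series combination: Z_total = R + L = 184 + j147.9 Ω = 236.1∠38.8° Ω.
Step 4 — Source phasor: V = 24∠129.9° V = -15.39 + j18.41 V.
Step 5 — Ohm's law: I = V / Z_total = (-15.39 + j18.41) / (184 + j147.9) = -0.001951 + j0.1016 A.
Step 6 — Convert to polar: |I| = 0.1017 A, ∠I = 91.1°.

I = 0.1017∠91.1° A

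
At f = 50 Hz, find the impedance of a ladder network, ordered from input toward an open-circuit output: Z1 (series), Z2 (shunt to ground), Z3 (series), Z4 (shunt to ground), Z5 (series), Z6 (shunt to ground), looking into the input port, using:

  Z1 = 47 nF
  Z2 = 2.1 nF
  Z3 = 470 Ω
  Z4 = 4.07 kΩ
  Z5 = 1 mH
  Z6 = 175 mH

Step 1 — Angular frequency: ω = 2π·f = 2π·50 = 314.2 rad/s.
Step 2 — Component impedances:
  Z1: Z = 1/(jωC) = -j/(ω·C) = 0 - j6.773e+04 Ω
  Z2: Z = 1/(jωC) = -j/(ω·C) = 0 - j1.516e+06 Ω
  Z3: Z = R = 470 Ω
  Z4: Z = R = 4070 Ω
  Z5: Z = jωL = j·314.2·0.001 = 0 + j0.3142 Ω
  Z6: Z = jωL = j·314.2·0.175 = 0 + j54.98 Ω
Step 3 — Ladder network (open output): work backward from the far end, alternating series and parallel combinations. Z_in = 470.8 - j6.767e+04 Ω = 6.767e+04∠-89.6° Ω.

Z = 470.8 - j6.767e+04 Ω = 6.767e+04∠-89.6° Ω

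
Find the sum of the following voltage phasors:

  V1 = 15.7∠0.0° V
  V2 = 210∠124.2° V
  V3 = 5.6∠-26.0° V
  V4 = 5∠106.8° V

Step 1 — Convert each phasor to rectangular form:
  V1 = 15.7·(cos(0.0°) + j·sin(0.0°)) = 15.7 V
  V2 = 210·(cos(124.2°) + j·sin(124.2°)) = -118 + j173.7 V
  V3 = 5.6·(cos(-26.0°) + j·sin(-26.0°)) = 5.033 - j2.455 V
  V4 = 5·(cos(106.8°) + j·sin(106.8°)) = -1.445 + j4.787 V
Step 2 — Sum components: V_total = -98.75 + j176 V.
Step 3 — Convert to polar: |V_total| = 201.8 V, ∠V_total = 119.3°.

V_total = 201.8∠119.3° V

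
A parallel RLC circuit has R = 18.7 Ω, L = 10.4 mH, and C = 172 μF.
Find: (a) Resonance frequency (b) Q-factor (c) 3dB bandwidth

Step 1 — Resonance: ω₀ = 1/√(LC) = 1/√(0.0104·0.000172) = 747.7 rad/s.
Step 2 — f₀ = ω₀/(2π) = 119 Hz.
Step 3 — Parallel Q: Q = R/(ω₀L) = 18.7/(747.7·0.0104) = 2.405.
Step 4 — Bandwidth: Δω = ω₀/Q = 310.9 rad/s; BW = Δω/(2π) = 49.48 Hz.

(a) f₀ = 119 Hz  (b) Q = 2.405  (c) BW = 49.48 Hz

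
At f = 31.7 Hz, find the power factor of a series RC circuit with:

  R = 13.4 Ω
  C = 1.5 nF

Step 1 — Angular frequency: ω = 2π·f = 2π·31.7 = 199.2 rad/s.
Step 2 — Component impedances:
  R: Z = R = 13.4 Ω
  C: Z = 1/(jωC) = -j/(ω·C) = 0 - j3.347e+06 Ω
Step 3 — Series combination: Z_total = R + C = 13.4 - j3.347e+06 Ω = 3.347e+06∠-90.0° Ω.
Step 4 — Power factor: PF = cos(φ) = Re(Z)/|Z| = 13.4/3.3471e+06 = 4.003e-06.
Step 5 — Type: Im(Z) = -3.347e+06 ⇒ leading (phase φ = -90.0°).

PF = 4.003e-06 (leading, φ = -90.0°)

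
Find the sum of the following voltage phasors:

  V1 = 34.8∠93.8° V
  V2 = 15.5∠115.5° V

Step 1 — Convert each phasor to rectangular form:
  V1 = 34.8·(cos(93.8°) + j·sin(93.8°)) = -2.306 + j34.72 V
  V2 = 15.5·(cos(115.5°) + j·sin(115.5°)) = -6.673 + j13.99 V
Step 2 — Sum components: V_total = -8.979 + j48.71 V.
Step 3 — Convert to polar: |V_total| = 49.53 V, ∠V_total = 100.4°.

V_total = 49.53∠100.4° V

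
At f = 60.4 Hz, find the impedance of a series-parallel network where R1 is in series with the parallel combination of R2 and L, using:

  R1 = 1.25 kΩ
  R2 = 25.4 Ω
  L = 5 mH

Step 1 — Angular frequency: ω = 2π·f = 2π·60.4 = 379.5 rad/s.
Step 2 — Component impedances:
  R1: Z = R = 1250 Ω
  R2: Z = R = 25.4 Ω
  L: Z = jωL = j·379.5·0.005 = 0 + j1.898 Ω
Step 3 — Parallel branch: R2 || L = 1/(1/R2 + 1/L) = 0.141 + j1.887 Ω.
Step 4 — Series with R1: Z_total = R1 + (R2 || L) = 1250 + j1.887 Ω = 1250∠0.1° Ω.

Z = 1250 + j1.887 Ω = 1250∠0.1° Ω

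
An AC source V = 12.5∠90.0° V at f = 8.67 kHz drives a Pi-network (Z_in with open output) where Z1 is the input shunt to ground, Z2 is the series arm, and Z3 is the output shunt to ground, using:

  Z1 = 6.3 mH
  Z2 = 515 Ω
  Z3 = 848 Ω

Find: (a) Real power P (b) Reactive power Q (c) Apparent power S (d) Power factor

Step 1 — Angular frequency: ω = 2π·f = 2π·8670 = 5.448e+04 rad/s.
Step 2 — Component impedances:
  Z1: Z = jωL = j·5.448e+04·0.0063 = 0 + j343.2 Ω
  Z2: Z = R = 515 Ω
  Z3: Z = R = 848 Ω
Step 3 — With open output, the series arm Z2 and the output shunt Z3 appear in series to ground: Z2 + Z3 = 1363 Ω.
Step 4 — Parallel with input shunt Z1: Z_in = Z1 || (Z2 + Z3) = 81.26 + j322.7 Ω = 332.8∠75.9° Ω.
Step 5 — Source phasor: V = 12.5∠90.0° V = 0 + j12.5 V.
Step 6 — Current: I = V / Z = 0.03642 + j0.009171 A = 0.03756∠14.1° A.
Step 7 — Complex power: S = V·I* = 0.1146 + j0.4553 VA.
Step 8 — Real power: P = Re(S) = 0.1146 W.
Step 9 — Reactive power: Q = Im(S) = 0.4553 VAR.
Step 10 — Apparent power: |S| = 0.4695 VA.
Step 11 — Power factor: PF = P/|S| = 0.2442 (lagging).

(a) P = 0.1146 W  (b) Q = 0.4553 VAR  (c) S = 0.4695 VA  (d) PF = 0.2442 (lagging)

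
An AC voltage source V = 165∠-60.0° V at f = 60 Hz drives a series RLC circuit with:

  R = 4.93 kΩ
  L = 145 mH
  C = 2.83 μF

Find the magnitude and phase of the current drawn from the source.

Step 1 — Angular frequency: ω = 2π·f = 2π·60 = 377 rad/s.
Step 2 — Component impedances:
  R: Z = R = 4930 Ω
  L: Z = jωL = j·377·0.145 = 0 + j54.66 Ω
  C: Z = 1/(jωC) = -j/(ω·C) = 0 - j937.3 Ω
Step 3 — Series combination: Z_total = R + L + C = 4930 - j882.6 Ω = 5008∠-10.2° Ω.
Step 4 — Source phasor: V = 165∠-60.0° V = 82.5 - j142.9 V.
Step 5 — Ohm's law: I = V / Z_total = (82.5 - j142.9) / (4930 - j882.6) = 0.02124 - j0.02518 A.
Step 6 — Convert to polar: |I| = 0.03294 A, ∠I = -49.8°.

I = 0.03294∠-49.8° A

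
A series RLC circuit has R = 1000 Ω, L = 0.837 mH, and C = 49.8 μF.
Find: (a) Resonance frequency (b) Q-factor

Step 1 — Resonance condition Im(Z)=0 gives ω₀ = 1/√(LC).
Step 2 — ω₀ = 1/√(0.000837·4.98e-05) = 4898 rad/s.
Step 3 — f₀ = ω₀/(2π) = 779.5 Hz.
Step 4 — Series Q: Q = ω₀L/R = 4898·0.000837/1000 = 0.0041.

(a) f₀ = 779.5 Hz  (b) Q = 0.0041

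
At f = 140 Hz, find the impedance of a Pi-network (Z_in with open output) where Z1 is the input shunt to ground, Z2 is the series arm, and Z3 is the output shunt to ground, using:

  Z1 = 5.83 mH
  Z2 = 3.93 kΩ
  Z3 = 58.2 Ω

Step 1 — Angular frequency: ω = 2π·f = 2π·140 = 879.6 rad/s.
Step 2 — Component impedances:
  Z1: Z = jωL = j·879.6·0.00583 = 0 + j5.128 Ω
  Z2: Z = R = 3930 Ω
  Z3: Z = R = 58.2 Ω
Step 3 — With open output, the series arm Z2 and the output shunt Z3 appear in series to ground: Z2 + Z3 = 3988 Ω.
Step 4 — Parallel with input shunt Z1: Z_in = Z1 || (Z2 + Z3) = 0.006594 + j5.128 Ω = 5.128∠89.9° Ω.

Z = 0.006594 + j5.128 Ω = 5.128∠89.9° Ω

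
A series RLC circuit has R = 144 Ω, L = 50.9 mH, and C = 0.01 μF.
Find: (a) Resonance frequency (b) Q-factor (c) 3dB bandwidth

Step 1 — Resonance condition Im(Z)=0 gives ω₀ = 1/√(LC).
Step 2 — ω₀ = 1/√(0.0509·1e-08) = 4.432e+04 rad/s.
Step 3 — f₀ = ω₀/(2π) = 7054 Hz.
Step 4 — Series Q: Q = ω₀L/R = 4.432e+04·0.0509/144 = 15.67.
Step 5 — 3dB bandwidth: Δω = ω₀/Q = 2829 rad/s; BW = Δω/(2π) = 450.3 Hz.

(a) f₀ = 7054 Hz  (b) Q = 15.67  (c) BW = 450.3 Hz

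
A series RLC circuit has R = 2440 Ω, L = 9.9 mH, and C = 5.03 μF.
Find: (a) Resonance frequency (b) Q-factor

Step 1 — Resonance condition Im(Z)=0 gives ω₀ = 1/√(LC).
Step 2 — ω₀ = 1/√(0.0099·5.03e-06) = 4481 rad/s.
Step 3 — f₀ = ω₀/(2π) = 713.2 Hz.
Step 4 — Series Q: Q = ω₀L/R = 4481·0.0099/2440 = 0.01818.

(a) f₀ = 713.2 Hz  (b) Q = 0.01818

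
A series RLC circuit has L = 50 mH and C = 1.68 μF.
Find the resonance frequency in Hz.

Step 1 — Resonance condition Im(Z)=0 gives ω₀ = 1/√(LC).
Step 2 — ω₀ = 1/√(0.05·1.68e-06) = 3450 rad/s.
Step 3 — f₀ = ω₀/(2π) = 549.1 Hz.

f₀ = 549.1 Hz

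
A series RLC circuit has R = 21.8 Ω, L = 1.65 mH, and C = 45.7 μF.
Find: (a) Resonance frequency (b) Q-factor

Step 1 — Resonance condition Im(Z)=0 gives ω₀ = 1/√(LC).
Step 2 — ω₀ = 1/√(0.00165·4.57e-05) = 3642 rad/s.
Step 3 — f₀ = ω₀/(2π) = 579.6 Hz.
Step 4 — Series Q: Q = ω₀L/R = 3642·0.00165/21.8 = 0.2756.

(a) f₀ = 579.6 Hz  (b) Q = 0.2756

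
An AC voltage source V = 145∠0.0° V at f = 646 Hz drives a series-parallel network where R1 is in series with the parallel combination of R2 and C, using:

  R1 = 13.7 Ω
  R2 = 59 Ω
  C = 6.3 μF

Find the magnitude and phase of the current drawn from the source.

Step 1 — Angular frequency: ω = 2π·f = 2π·646 = 4059 rad/s.
Step 2 — Component impedances:
  R1: Z = R = 13.7 Ω
  R2: Z = R = 59 Ω
  C: Z = 1/(jωC) = -j/(ω·C) = 0 - j39.11 Ω
Step 3 — Parallel branch: R2 || C = 1/(1/R2 + 1/C) = 18.01 - j27.17 Ω.
Step 4 — Series with R1: Z_total = R1 + (R2 || C) = 31.71 - j27.17 Ω = 41.76∠-40.6° Ω.
Step 5 — Source phasor: V = 145∠0.0° V = 145 V.
Step 6 — Ohm's law: I = V / Z_total = (145) / (31.71 - j27.17) = 2.637 + j2.259 A.
Step 7 — Convert to polar: |I| = 3.472 A, ∠I = 40.6°.

I = 3.472∠40.6° A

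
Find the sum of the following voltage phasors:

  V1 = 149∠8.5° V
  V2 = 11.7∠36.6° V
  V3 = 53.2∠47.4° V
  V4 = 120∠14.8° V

Step 1 — Convert each phasor to rectangular form:
  V1 = 149·(cos(8.5°) + j·sin(8.5°)) = 147.4 + j22.02 V
  V2 = 11.7·(cos(36.6°) + j·sin(36.6°)) = 9.393 + j6.976 V
  V3 = 53.2·(cos(47.4°) + j·sin(47.4°)) = 36.01 + j39.16 V
  V4 = 120·(cos(14.8°) + j·sin(14.8°)) = 116 + j30.65 V
Step 2 — Sum components: V_total = 308.8 + j98.81 V.
Step 3 — Convert to polar: |V_total| = 324.2 V, ∠V_total = 17.7°.

V_total = 324.2∠17.7° V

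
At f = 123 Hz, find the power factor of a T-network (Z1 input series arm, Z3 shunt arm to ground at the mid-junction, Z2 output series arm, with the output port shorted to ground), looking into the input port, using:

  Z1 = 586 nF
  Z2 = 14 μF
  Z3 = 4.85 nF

Step 1 — Angular frequency: ω = 2π·f = 2π·123 = 772.8 rad/s.
Step 2 — Component impedances:
  Z1: Z = 1/(jωC) = -j/(ω·C) = 0 - j2208 Ω
  Z2: Z = 1/(jωC) = -j/(ω·C) = 0 - j92.42 Ω
  Z3: Z = 1/(jωC) = -j/(ω·C) = 0 - j2.668e+05 Ω
Step 3 — With the output port shorted to ground, the output series arm Z2 runs from the junction to ground; the shunt arm Z3 also runs from the junction to ground. They appear in parallel: Z3 || Z2 = 0 - j92.39 Ω.
Step 4 — Series with input arm Z1: Z_in = Z1 + (Z3 || Z2) = 0 - j2300 Ω = 2300∠-90.0° Ω.
Step 5 — Power factor: PF = cos(φ) = Re(Z)/|Z| = 0/2300 = 0.
Step 6 — Type: Im(Z) = -2300 ⇒ leading (phase φ = -90.0°).

PF = 0 (leading, φ = -90.0°)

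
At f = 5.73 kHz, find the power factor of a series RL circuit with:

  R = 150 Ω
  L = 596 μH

Step 1 — Angular frequency: ω = 2π·f = 2π·5730 = 3.6e+04 rad/s.
Step 2 — Component impedances:
  R: Z = R = 150 Ω
  L: Z = jωL = j·3.6e+04·0.000596 = 0 + j21.46 Ω
Step 3 — Series combination: Z_total = R + L = 150 + j21.46 Ω = 151.5∠8.1° Ω.
Step 4 — Power factor: PF = cos(φ) = Re(Z)/|Z| = 150/151.53 = 0.9899.
Step 5 — Type: Im(Z) = 21.46 ⇒ lagging (phase φ = 8.1°).

PF = 0.9899 (lagging, φ = 8.1°)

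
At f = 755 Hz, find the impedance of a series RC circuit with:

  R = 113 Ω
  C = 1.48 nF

Step 1 — Angular frequency: ω = 2π·f = 2π·755 = 4744 rad/s.
Step 2 — Component impedances:
  R: Z = R = 113 Ω
  C: Z = 1/(jωC) = -j/(ω·C) = 0 - j1.424e+05 Ω
Step 3 — Series combination: Z_total = R + C = 113 - j1.424e+05 Ω = 1.424e+05∠-90.0° Ω.

Z = 113 - j1.424e+05 Ω = 1.424e+05∠-90.0° Ω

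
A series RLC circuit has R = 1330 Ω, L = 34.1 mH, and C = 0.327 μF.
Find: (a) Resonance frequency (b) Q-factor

Step 1 — Resonance condition Im(Z)=0 gives ω₀ = 1/√(LC).
Step 2 — ω₀ = 1/√(0.0341·3.27e-07) = 9470 rad/s.
Step 3 — f₀ = ω₀/(2π) = 1507 Hz.
Step 4 — Series Q: Q = ω₀L/R = 9470·0.0341/1330 = 0.2428.

(a) f₀ = 1507 Hz  (b) Q = 0.2428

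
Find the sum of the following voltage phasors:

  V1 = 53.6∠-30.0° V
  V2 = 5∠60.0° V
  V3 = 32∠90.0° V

Step 1 — Convert each phasor to rectangular form:
  V1 = 53.6·(cos(-30.0°) + j·sin(-30.0°)) = 46.42 - j26.8 V
  V2 = 5·(cos(60.0°) + j·sin(60.0°)) = 2.5 + j4.33 V
  V3 = 32·(cos(90.0°) + j·sin(90.0°)) = 0 + j32 V
Step 2 — Sum components: V_total = 48.92 + j9.53 V.
Step 3 — Convert to polar: |V_total| = 49.84 V, ∠V_total = 11.0°.

V_total = 49.84∠11.0° V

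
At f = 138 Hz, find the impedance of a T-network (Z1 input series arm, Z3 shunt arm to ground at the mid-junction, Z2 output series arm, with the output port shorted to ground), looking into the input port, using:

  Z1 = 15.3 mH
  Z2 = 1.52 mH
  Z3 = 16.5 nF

Step 1 — Angular frequency: ω = 2π·f = 2π·138 = 867.1 rad/s.
Step 2 — Component impedances:
  Z1: Z = jωL = j·867.1·0.0153 = 0 + j13.27 Ω
  Z2: Z = jωL = j·867.1·0.00152 = 0 + j1.318 Ω
  Z3: Z = 1/(jωC) = -j/(ω·C) = 0 - j6.99e+04 Ω
Step 3 — With the output port shorted to ground, the output series arm Z2 runs from the junction to ground; the shunt arm Z3 also runs from the junction to ground. They appear in parallel: Z3 || Z2 = 0 + j1.318 Ω.
Step 4 — Series with input arm Z1: Z_in = Z1 + (Z3 || Z2) = 0 + j14.58 Ω = 14.58∠90.0° Ω.

Z = 0 + j14.58 Ω = 14.58∠90.0° Ω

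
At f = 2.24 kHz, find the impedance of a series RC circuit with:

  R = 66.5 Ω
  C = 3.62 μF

Step 1 — Angular frequency: ω = 2π·f = 2π·2240 = 1.407e+04 rad/s.
Step 2 — Component impedances:
  R: Z = R = 66.5 Ω
  C: Z = 1/(jωC) = -j/(ω·C) = 0 - j19.63 Ω
Step 3 — Series combination: Z_total = R + C = 66.5 - j19.63 Ω = 69.34∠-16.4° Ω.

Z = 66.5 - j19.63 Ω = 69.34∠-16.4° Ω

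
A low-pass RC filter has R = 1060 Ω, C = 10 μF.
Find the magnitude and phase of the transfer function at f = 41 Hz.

Step 1 — Angular frequency: ω = 2π·41 = 257.6 rad/s.
Step 2 — Transfer function: H(jω) = 1/(1 + jωRC).
Step 3 — Denominator: 1 + jωRC = 1 + j·257.6·1060·1e-05 = 1 + j2.731.
Step 4 — H = 0.1183 - j0.3229.
Step 5 — Magnitude: |H| = 0.3439 (-9.3 dB); phase: φ = -69.9°.

|H| = 0.3439 (-9.3 dB), φ = -69.9°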